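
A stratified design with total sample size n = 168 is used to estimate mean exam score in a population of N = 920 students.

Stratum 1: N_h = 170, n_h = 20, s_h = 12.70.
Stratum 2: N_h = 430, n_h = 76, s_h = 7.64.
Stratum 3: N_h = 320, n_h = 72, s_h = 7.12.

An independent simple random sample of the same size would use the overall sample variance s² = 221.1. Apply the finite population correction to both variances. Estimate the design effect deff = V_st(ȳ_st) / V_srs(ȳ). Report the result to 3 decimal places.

deff ≈ 0.416

V̂(ȳ_st) = Σ W_h² (1 − n_h/N_h) s_h²/n_h, with W_h = N_h/N and N = 920:
  stratum 1: (170/920)²·(1 − 20/170)·12.70²/20 = 0.242964
  stratum 2: (430/920)²·(1 − 76/430)·7.64²/76 = 0.138124
  stratum 3: (320/920)²·(1 − 72/320)·7.12²/72 = 0.0660167
V_st = 0.447105
V_srs = (1 − 168/920)·221.1/168 = 1.07575
deff = V_st / V_srs = 0.447105/1.07575 = 0.4156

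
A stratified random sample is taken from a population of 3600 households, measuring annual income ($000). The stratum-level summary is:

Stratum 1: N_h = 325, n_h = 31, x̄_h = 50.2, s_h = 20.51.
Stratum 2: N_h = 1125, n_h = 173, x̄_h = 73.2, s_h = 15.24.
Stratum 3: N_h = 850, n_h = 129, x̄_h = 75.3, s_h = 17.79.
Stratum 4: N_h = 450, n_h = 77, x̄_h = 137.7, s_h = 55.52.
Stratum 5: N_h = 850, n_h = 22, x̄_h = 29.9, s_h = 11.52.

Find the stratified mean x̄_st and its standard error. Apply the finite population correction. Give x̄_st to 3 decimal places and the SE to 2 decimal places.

x̄_st ≈ 69.458, SE ≈ 1.08

x̄_st = Σ W_h x̄_h = (325·50.2 + 1125·73.2 + 850·75.3 + 450·137.7 + 850·29.9)/3600 = 69.45833
V̂(x̄_st) = Σ W_h² (1 − n_h/N_h) s_h²/n_h, with W_h = N_h/N and N = 3600:
  stratum 1: (325/3600)²·(1 − 31/325)·20.51²/31 = 0.100045
  stratum 2: (1125/3600)²·(1 − 173/1125)·15.24²/173 = 0.110945
  stratum 3: (850/3600)²·(1 − 129/850)·17.79²/129 = 0.116014
  stratum 4: (450/3600)²·(1 − 77/450)·55.52²/77 = 0.518471
  stratum 5: (850/3600)²·(1 − 22/850)·11.52²/22 = 0.327587
V̂(x̄_st) = 1.17306
SE(x̄_st) = √1.17306 = 1.08308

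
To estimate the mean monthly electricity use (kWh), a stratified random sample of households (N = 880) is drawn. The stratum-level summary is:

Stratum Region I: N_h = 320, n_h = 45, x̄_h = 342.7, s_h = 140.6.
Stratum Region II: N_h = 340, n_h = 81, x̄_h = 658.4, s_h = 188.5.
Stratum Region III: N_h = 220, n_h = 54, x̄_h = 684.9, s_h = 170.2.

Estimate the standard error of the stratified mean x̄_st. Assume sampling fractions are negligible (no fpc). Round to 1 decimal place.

V̂(x̄_st) = Σ W_h² s_h²/n_h, with W_h = N_h/N and N = 880:
  stratum Region I: (320/880)²·140.6²/45 = 58.0888
  stratum Region II: (340/880)²·188.5²/81 = 65.4832
  stratum Region III: (220/880)²·170.2²/54 = 33.5278
V̂(x̄_st) = 157.1
SE(x̄_st) = √157.1 = 12.534

SE(x̄_st) ≈ 12.5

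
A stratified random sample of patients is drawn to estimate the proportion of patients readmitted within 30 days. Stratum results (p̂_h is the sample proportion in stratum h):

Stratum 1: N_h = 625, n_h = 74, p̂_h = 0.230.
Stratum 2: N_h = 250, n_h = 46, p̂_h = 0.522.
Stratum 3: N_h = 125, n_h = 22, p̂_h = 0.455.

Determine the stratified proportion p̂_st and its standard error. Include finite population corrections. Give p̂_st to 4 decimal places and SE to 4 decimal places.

N = 1000; stratum weights W_h = N_h/N.
p̂_st = Σ W_h p̂_h = (625·0.230 + 250·0.522 + 125·0.455)/1000 = 0.33113
V̂(p̂_st) = Σ W_h² (1 − n_h/N_h) p̂_h(1−p̂_h)/(n_h−1):
  stratum 1: (625/1000)²·(1 − 74/625)·0.230·0.770/73 = 0.000835463
  stratum 2: (250/1000)²·(1 − 46/250)·0.522·0.478/45 = 0.000282785
  stratum 3: (125/1000)²·(1 − 22/125)·0.455·0.545/21 = 0.000152032
V̂(p̂_st) = 0.00127028; SE = √V̂ = 0.035641

p̂_st ≈ 0.3311, SE ≈ 0.0356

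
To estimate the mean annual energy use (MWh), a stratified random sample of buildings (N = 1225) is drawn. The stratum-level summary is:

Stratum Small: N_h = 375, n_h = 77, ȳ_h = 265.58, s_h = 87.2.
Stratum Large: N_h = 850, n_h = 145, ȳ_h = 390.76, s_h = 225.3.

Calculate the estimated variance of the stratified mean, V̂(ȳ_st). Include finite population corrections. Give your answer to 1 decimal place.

V̂(ȳ_st) ≈ 147.1

V̂(ȳ_st) = Σ W_h² (1 − n_h/N_h) s_h²/n_h, with W_h = N_h/N and N = 1225:
  stratum Small: (375/1225)²·(1 − 77/375)·87.2²/77 = 7.3539
  stratum Large: (850/1225)²·(1 − 145/850)·225.3²/145 = 139.795
V̂(ȳ_st) = 147.148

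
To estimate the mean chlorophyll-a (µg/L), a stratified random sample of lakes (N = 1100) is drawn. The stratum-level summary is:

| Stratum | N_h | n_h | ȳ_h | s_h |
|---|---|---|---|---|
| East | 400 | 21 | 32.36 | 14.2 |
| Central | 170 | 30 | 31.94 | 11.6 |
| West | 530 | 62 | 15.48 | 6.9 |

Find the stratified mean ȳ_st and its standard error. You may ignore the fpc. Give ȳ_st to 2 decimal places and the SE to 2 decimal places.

ȳ_st = Σ W_h ȳ_h = (400·32.36 + 170·31.94 + 530·15.48)/1100 = 24.16200
V̂(ȳ_st) = Σ W_h² s_h²/n_h, with W_h = N_h/N and N = 1100:
  stratum East: (400/1100)²·14.2²/21 = 1.26967
  stratum Central: (170/1100)²·11.6²/30 = 0.107129
  stratum West: (530/1100)²·6.9²/62 = 0.178268
V̂(ȳ_st) = 1.55507
SE(ȳ_st) = √1.55507 = 1.24702

ȳ_st ≈ 24.16, SE ≈ 1.25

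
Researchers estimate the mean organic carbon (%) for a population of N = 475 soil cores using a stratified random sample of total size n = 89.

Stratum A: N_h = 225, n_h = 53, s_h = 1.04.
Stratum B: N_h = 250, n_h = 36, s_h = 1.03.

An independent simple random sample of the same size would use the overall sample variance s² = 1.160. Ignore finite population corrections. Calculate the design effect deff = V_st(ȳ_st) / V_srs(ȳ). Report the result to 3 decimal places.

V̂(ȳ_st) = Σ W_h² s_h²/n_h, with W_h = N_h/N and N = 475:
  stratum A: (225/475)²·1.04²/53 = 0.00457898
  stratum B: (250/475)²·1.03²/36 = 0.00816328
V_st = 0.0127423
V_srs = s²/n = 1.160/89 = 0.0130337
deff = V_st / V_srs = 0.0127423/0.0130337 = 0.9776

deff ≈ 0.978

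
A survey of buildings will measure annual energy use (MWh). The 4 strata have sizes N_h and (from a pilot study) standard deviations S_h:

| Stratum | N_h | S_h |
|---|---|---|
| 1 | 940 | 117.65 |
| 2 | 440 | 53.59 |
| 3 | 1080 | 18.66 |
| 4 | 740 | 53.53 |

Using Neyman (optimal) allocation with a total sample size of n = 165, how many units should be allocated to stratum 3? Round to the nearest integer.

17

Neyman allocation: n_h = n · N_h S_h / Σ N_i S_i, with n = 165.
  stratum 1: N_h·S_h = 940·117.65 = 110591.00
  stratum 2: N_h·S_h = 440·53.59 = 23579.60
  stratum 3: N_h·S_h = 1080·18.66 = 20152.80
  stratum 4: N_h·S_h = 740·53.53 = 39612.20
Σ N_h S_h = 193935.60
n for stratum 3 = 165·20152.80/193935.60 = 17.146 → 17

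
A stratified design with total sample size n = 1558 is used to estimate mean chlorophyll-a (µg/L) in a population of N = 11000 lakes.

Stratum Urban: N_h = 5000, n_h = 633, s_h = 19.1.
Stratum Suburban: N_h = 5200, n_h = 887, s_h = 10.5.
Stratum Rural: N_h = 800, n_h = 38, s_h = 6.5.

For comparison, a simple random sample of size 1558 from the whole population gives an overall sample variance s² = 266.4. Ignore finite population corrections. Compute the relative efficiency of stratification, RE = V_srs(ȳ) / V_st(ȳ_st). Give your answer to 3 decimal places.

V̂(ȳ_st) = Σ W_h² s_h²/n_h, with W_h = N_h/N and N = 11000:
  stratum Urban: (5000/11000)²·19.1²/633 = 0.119074
  stratum Suburban: (5200/11000)²·10.5²/887 = 0.0277764
  stratum Rural: (800/11000)²·6.5²/38 = 0.00588082
V_st = 0.152731
V_srs = s²/n = 266.4/1558 = 0.170988
Relative efficiency = V_srs / V_st = 0.170988/0.152731 = 1.1195

RE ≈ 1.120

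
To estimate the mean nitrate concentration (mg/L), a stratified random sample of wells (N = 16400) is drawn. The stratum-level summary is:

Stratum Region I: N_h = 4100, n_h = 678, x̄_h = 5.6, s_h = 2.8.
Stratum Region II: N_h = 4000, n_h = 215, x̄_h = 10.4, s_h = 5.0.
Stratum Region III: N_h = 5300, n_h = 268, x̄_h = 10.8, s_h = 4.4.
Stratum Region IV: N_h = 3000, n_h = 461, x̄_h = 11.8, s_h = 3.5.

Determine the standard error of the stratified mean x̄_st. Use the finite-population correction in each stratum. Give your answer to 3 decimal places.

V̂(x̄_st) = Σ W_h² (1 − n_h/N_h) s_h²/n_h, with W_h = N_h/N and N = 16400:
  stratum Region I: (4100/16400)²·(1 − 678/4100)·2.8²/678 = 0.000603202
  stratum Region II: (4000/16400)²·(1 − 215/4000)·5.0²/215 = 0.00654545
  stratum Region III: (5300/16400)²·(1 − 268/5300)·4.4²/268 = 0.00716307
  stratum Region IV: (3000/16400)²·(1 − 461/3000)·3.5²/461 = 0.000752543
V̂(x̄_st) = 0.0150643
SE(x̄_st) = √0.0150643 = 0.122737

SE(x̄_st) ≈ 0.123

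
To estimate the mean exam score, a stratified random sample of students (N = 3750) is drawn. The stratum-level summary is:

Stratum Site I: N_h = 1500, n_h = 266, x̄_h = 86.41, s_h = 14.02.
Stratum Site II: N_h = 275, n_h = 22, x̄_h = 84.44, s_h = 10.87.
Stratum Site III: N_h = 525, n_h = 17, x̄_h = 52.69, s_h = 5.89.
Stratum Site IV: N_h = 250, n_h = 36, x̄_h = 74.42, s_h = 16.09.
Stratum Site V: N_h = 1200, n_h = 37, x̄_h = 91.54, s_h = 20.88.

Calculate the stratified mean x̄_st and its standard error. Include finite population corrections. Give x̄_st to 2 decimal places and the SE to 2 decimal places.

x̄_st = Σ W_h x̄_h = (1500·86.41 + 275·84.44 + 525·52.69 + 250·74.42 + 1200·91.54)/3750 = 82.38700
V̂(x̄_st) = Σ W_h² (1 − n_h/N_h) s_h²/n_h, with W_h = N_h/N and N = 3750:
  stratum Site I: (1500/3750)²·(1 − 266/1500)·14.02²/266 = 0.0972654
  stratum Site II: (275/3750)²·(1 − 22/275)·10.87²/22 = 0.0265722
  stratum Site III: (525/3750)²·(1 − 17/525)·5.89²/17 = 0.0387028
  stratum Site IV: (250/3750)²·(1 − 36/250)·16.09²/36 = 0.027359
  stratum Site V: (1200/3750)²·(1 − 37/1200)·20.88²/37 = 1.16939
V̂(x̄_st) = 1.35928
SE(x̄_st) = √1.35928 = 1.16588

x̄_st ≈ 82.39, SE ≈ 1.17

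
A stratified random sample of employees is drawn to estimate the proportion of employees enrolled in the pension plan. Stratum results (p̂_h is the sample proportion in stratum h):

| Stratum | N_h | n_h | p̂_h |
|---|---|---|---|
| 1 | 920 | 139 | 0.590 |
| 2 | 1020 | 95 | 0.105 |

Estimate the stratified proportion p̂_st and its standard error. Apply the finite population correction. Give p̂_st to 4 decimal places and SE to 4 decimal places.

N = 1940; stratum weights W_h = N_h/N.
p̂_st = Σ W_h p̂_h = (920·0.590 + 1020·0.105)/1940 = 0.33500
V̂(p̂_st) = Σ W_h² (1 − n_h/N_h) p̂_h(1−p̂_h)/(n_h−1):
  stratum 1: (920/1940)²·(1 − 139/920)·0.590·0.410/138 = 0.000334651
  stratum 2: (1020/1940)²·(1 − 95/1020)·0.105·0.895/94 = 0.000250624
V̂(p̂_st) = 0.000585275; SE = √V̂ = 0.0241925

p̂_st ≈ 0.3350, SE ≈ 0.0242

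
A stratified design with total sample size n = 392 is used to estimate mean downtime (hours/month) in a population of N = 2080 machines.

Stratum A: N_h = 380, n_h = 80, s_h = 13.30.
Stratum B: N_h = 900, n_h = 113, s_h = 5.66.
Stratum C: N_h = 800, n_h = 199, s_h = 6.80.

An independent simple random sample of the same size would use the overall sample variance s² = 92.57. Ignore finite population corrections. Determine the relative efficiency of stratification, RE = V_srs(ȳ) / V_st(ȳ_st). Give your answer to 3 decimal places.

RE ≈ 1.464

V̂(ȳ_st) = Σ W_h² s_h²/n_h, with W_h = N_h/N and N = 2080:
  stratum A: (380/2080)²·13.30²/80 = 0.0737996
  stratum B: (900/2080)²·5.66²/113 = 0.0530778
  stratum C: (800/2080)²·6.80²/199 = 0.034373
V_st = 0.16125
V_srs = s²/n = 92.57/392 = 0.236148
Relative efficiency = V_srs / V_st = 0.236148/0.16125 = 1.4645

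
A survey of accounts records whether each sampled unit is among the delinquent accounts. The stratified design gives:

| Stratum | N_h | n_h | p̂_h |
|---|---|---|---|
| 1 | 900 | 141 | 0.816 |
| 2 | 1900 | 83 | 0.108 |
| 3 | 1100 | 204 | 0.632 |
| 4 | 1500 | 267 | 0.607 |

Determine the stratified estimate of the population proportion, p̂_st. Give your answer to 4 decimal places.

p̂_st ≈ 0.4714

N = 5400; stratum weights W_h = N_h/N.
p̂_st = Σ W_h p̂_h = (900·0.816 + 1900·0.108 + 1100·0.632 + 1500·0.607)/5400 = 0.47135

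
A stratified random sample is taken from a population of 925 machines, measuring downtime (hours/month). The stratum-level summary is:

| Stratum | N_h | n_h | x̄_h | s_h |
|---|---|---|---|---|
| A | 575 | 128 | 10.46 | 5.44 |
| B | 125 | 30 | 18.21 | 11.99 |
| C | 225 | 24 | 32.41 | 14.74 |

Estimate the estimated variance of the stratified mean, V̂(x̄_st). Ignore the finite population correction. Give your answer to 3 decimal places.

V̂(x̄_st) ≈ 0.712

V̂(x̄_st) = Σ W_h² s_h²/n_h, with W_h = N_h/N and N = 925:
  stratum A: (575/925)²·5.44²/128 = 0.0893388
  stratum B: (125/925)²·11.99²/30 = 0.0875092
  stratum C: (225/925)²·14.74²/24 = 0.53563
V̂(x̄_st) = 0.712478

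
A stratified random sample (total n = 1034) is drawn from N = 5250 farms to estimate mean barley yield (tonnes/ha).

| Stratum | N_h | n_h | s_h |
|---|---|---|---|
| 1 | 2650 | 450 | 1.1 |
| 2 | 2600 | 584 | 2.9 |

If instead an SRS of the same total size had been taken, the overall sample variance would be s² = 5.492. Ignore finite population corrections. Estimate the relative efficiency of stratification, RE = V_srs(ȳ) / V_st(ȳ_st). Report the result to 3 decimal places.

V̂(ȳ_st) = Σ W_h² s_h²/n_h, with W_h = N_h/N and N = 5250:
  stratum 1: (2650/5250)²·1.1²/450 = 0.000685087
  stratum 2: (2600/5250)²·2.9²/584 = 0.00353192
V_st = 0.00421701
V_srs = s²/n = 5.492/1034 = 0.00531141
Relative efficiency = V_srs / V_st = 0.00531141/0.00421701 = 1.2595

RE ≈ 1.260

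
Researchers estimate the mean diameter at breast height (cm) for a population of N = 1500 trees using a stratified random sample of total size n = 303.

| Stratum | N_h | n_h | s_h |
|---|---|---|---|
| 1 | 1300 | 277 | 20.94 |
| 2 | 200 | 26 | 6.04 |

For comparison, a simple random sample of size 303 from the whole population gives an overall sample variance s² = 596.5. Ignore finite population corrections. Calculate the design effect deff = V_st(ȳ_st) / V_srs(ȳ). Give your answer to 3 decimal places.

V̂(ȳ_st) = Σ W_h² s_h²/n_h, with W_h = N_h/N and N = 1500:
  stratum 1: (1300/1500)²·20.94²/277 = 1.18899
  stratum 2: (200/1500)²·6.04²/26 = 0.0249447
V_st = 1.21393
V_srs = s²/n = 596.5/303 = 1.96865
deff = V_st / V_srs = 1.21393/1.96865 = 0.6166

deff ≈ 0.617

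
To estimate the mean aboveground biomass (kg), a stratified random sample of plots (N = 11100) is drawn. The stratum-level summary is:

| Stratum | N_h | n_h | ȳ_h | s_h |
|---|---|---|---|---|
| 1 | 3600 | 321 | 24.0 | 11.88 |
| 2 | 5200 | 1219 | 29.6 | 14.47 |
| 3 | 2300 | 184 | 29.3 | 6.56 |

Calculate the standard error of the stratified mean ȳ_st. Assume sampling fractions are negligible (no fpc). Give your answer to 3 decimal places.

SE(ȳ_st) ≈ 0.307

V̂(ȳ_st) = Σ W_h² s_h²/n_h, with W_h = N_h/N and N = 11100:
  stratum 1: (3600/11100)²·11.88²/321 = 0.0462474
  stratum 2: (5200/11100)²·14.47²/1219 = 0.0376959
  stratum 3: (2300/11100)²·6.56²/184 = 0.0100415
V̂(ȳ_st) = 0.0939848
SE(ȳ_st) = √0.0939848 = 0.306569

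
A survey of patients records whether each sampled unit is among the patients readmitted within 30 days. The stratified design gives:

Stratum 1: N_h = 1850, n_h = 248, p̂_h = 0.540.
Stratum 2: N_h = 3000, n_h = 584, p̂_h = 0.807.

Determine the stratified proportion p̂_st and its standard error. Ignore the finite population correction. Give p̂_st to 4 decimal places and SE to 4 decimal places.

N = 4850; stratum weights W_h = N_h/N.
p̂_st = Σ W_h p̂_h = (1850·0.540 + 3000·0.807)/4850 = 0.70515
V̂(p̂_st) = Σ W_h² p̂_h(1−p̂_h)/(n_h−1):
  stratum 1: (1850/4850)²·0.540·0.460/247 = 0.000146324
  stratum 2: (3000/4850)²·0.807·0.193/583 = 0.000102217
V̂(p̂_st) = 0.00024854; SE = √V̂ = 0.0157652

p̂_st ≈ 0.7052, SE ≈ 0.0158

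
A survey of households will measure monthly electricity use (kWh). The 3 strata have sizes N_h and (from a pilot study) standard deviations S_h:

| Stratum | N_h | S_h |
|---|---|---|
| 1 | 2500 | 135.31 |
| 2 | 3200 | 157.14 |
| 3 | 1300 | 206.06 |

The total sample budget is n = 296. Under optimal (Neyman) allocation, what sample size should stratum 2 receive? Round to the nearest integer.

Neyman allocation: n_h = n · N_h S_h / Σ N_i S_i, with n = 296.
  stratum 1: N_h·S_h = 2500·135.31 = 338275.00
  stratum 2: N_h·S_h = 3200·157.14 = 502848.00
  stratum 3: N_h·S_h = 1300·206.06 = 267878.00
Σ N_h S_h = 1109001.00
n for stratum 2 = 296·502848.00/1109001.00 = 134.214 → 134

134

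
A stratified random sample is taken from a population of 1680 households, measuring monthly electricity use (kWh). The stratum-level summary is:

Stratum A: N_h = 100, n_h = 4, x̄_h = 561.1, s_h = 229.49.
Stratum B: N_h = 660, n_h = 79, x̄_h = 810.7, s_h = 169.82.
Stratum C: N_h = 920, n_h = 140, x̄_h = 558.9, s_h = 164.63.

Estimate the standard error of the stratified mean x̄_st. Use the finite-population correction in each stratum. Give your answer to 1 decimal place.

V̂(x̄_st) = Σ W_h² (1 − n_h/N_h) s_h²/n_h, with W_h = N_h/N and N = 1680:
  stratum A: (100/1680)²·(1 − 4/100)·229.49²/4 = 44.7837
  stratum B: (660/1680)²·(1 − 79/660)·169.82²/79 = 49.5966
  stratum C: (920/1680)²·(1 − 140/920)·164.63²/140 = 49.2214
V̂(x̄_st) = 143.602
SE(x̄_st) = √143.602 = 11.9834

SE(x̄_st) ≈ 12.0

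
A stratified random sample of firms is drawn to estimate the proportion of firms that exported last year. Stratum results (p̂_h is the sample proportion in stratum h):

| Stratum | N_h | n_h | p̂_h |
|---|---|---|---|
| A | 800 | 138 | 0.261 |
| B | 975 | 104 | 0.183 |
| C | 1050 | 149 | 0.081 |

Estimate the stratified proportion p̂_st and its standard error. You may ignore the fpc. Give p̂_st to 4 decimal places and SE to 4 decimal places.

N = 2825; stratum weights W_h = N_h/N.
p̂_st = Σ W_h p̂_h = (800·0.261 + 975·0.183 + 1050·0.081)/2825 = 0.16718
V̂(p̂_st) = Σ W_h² p̂_h(1−p̂_h)/(n_h−1):
  stratum A: (800/2825)²·0.261·0.739/137 = 0.000112904
  stratum B: (975/2825)²·0.183·0.817/103 = 0.000172905
  stratum C: (1050/2825)²·0.081·0.919/148 = 6.94833e-05
V̂(p̂_st) = 0.000355292; SE = √V̂ = 0.0188492

p̂_st ≈ 0.1672, SE ≈ 0.0188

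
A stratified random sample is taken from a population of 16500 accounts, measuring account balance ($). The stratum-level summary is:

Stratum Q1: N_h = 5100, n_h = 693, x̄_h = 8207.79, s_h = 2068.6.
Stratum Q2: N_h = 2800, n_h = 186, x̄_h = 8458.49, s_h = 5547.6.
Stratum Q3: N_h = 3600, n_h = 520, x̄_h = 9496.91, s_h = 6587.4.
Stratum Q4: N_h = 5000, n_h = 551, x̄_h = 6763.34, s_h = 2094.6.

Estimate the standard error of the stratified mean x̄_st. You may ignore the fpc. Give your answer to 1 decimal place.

V̂(x̄_st) = Σ W_h² s_h²/n_h, with W_h = N_h/N and N = 16500:
  stratum Q1: (5100/16500)²·2068.6²/693 = 589.919
  stratum Q2: (2800/16500)²·5547.6²/186 = 4764.81
  stratum Q3: (3600/16500)²·6587.4²/520 = 3972.48
  stratum Q4: (5000/16500)²·2094.6²/551 = 731.177
V̂(x̄_st) = 10058.4
SE(x̄_st) = √10058.4 = 100.292

SE(x̄_st) ≈ 100.3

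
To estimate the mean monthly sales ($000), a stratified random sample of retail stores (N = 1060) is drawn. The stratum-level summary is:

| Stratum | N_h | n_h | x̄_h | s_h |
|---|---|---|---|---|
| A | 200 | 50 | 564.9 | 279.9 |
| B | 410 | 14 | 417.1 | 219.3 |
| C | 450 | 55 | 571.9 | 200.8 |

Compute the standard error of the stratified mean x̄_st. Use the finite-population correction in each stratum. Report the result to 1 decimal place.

SE(x̄_st) ≈ 25.6

V̂(x̄_st) = Σ W_h² (1 − n_h/N_h) s_h²/n_h, with W_h = N_h/N and N = 1060:
  stratum A: (200/1060)²·(1 − 50/200)·279.9²/50 = 41.8355
  stratum B: (410/1060)²·(1 − 14/410)·219.3²/14 = 496.383
  stratum C: (450/1060)²·(1 − 55/450)·200.8²/55 = 115.975
V̂(x̄_st) = 654.193
SE(x̄_st) = √654.193 = 25.5772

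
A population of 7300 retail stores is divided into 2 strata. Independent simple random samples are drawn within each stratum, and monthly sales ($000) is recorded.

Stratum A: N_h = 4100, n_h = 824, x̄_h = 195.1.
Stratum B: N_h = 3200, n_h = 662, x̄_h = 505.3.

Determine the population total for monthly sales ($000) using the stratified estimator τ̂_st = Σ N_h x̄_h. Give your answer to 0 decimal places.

τ̂_st = Σ N_h x̄_h = 4100·195.1 + 3200·505.3 = 2416870

τ̂_st ≈ 2416870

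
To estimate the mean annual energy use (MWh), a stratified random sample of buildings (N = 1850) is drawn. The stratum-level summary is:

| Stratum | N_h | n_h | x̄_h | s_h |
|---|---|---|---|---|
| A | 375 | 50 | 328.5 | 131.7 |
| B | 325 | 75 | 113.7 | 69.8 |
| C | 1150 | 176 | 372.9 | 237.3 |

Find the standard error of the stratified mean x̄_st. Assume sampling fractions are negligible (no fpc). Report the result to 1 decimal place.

SE(x̄_st) ≈ 11.8

V̂(x̄_st) = Σ W_h² s_h²/n_h, with W_h = N_h/N and N = 1850:
  stratum A: (375/1850)²·131.7²/50 = 14.2535
  stratum B: (325/1850)²·69.8²/75 = 2.00481
  stratum C: (1150/1850)²·237.3²/176 = 123.633
V̂(x̄_st) = 139.891
SE(x̄_st) = √139.891 = 11.8276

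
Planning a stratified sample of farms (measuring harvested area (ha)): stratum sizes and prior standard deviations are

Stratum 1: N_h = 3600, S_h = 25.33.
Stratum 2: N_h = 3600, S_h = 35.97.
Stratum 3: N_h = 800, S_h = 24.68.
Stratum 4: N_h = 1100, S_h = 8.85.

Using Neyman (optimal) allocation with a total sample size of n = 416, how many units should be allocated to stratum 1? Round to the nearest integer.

152

Neyman allocation: n_h = n · N_h S_h / Σ N_i S_i, with n = 416.
  stratum 1: N_h·S_h = 3600·25.33 = 91188.00
  stratum 2: N_h·S_h = 3600·35.97 = 129492.00
  stratum 3: N_h·S_h = 800·24.68 = 19744.00
  stratum 4: N_h·S_h = 1100·8.85 = 9735.00
Σ N_h S_h = 250159.00
n for stratum 1 = 416·91188.00/250159.00 = 151.640 → 152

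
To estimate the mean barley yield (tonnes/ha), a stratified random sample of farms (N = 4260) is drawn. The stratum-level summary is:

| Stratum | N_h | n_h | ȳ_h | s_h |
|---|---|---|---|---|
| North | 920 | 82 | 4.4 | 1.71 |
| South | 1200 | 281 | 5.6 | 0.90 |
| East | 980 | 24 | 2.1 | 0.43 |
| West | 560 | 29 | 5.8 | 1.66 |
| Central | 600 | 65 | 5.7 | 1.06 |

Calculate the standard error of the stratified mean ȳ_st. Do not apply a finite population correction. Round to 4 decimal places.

SE(ȳ_st) ≈ 0.0655

V̂(ȳ_st) = Σ W_h² s_h²/n_h, with W_h = N_h/N and N = 4260:
  stratum North: (920/4260)²·1.71²/82 = 0.00166316
  stratum South: (1200/4260)²·0.90²/281 = 0.000228729
  stratum East: (980/4260)²·0.43²/24 = 0.000407717
  stratum West: (560/4260)²·1.66²/29 = 0.00164201
  stratum Central: (600/4260)²·1.06²/65 = 0.000342911
V̂(ȳ_st) = 0.00428453
SE(ȳ_st) = √0.00428453 = 0.0654563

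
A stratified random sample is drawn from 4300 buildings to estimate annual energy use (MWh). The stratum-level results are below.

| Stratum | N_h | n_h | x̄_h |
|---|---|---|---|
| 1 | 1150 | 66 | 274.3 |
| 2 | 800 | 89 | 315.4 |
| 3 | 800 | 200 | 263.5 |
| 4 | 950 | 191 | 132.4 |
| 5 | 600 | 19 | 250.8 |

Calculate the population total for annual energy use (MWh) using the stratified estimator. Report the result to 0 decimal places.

τ̂_st = Σ N_h x̄_h = 1150·274.3 + 800·315.4 + 800·263.5 + 950·132.4 + 600·250.8 = 1054825

τ̂_st ≈ 1054825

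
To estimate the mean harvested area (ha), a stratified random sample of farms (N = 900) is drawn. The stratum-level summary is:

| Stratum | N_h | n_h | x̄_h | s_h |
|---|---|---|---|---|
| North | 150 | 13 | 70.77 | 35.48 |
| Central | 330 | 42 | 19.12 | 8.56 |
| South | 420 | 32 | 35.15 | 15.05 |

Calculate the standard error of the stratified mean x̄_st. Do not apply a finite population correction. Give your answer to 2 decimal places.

SE(x̄_st) ≈ 2.11

V̂(x̄_st) = Σ W_h² s_h²/n_h, with W_h = N_h/N and N = 900:
  stratum North: (150/900)²·35.48²/13 = 2.68981
  stratum Central: (330/900)²·8.56²/42 = 0.234553
  stratum South: (420/900)²·15.05²/32 = 1.54148
V̂(x̄_st) = 4.46584
SE(x̄_st) = √4.46584 = 2.11325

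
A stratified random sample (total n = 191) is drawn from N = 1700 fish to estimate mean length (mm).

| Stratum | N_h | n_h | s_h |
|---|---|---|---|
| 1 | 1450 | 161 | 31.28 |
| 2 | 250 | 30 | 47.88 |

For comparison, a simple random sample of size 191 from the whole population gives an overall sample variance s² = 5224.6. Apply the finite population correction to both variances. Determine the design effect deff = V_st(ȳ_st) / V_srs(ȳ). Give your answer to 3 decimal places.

deff ≈ 0.222

V̂(ȳ_st) = Σ W_h² (1 − n_h/N_h) s_h²/n_h, with W_h = N_h/N and N = 1700:
  stratum 1: (1450/1700)²·(1 − 161/1450)·31.28²/161 = 3.93035
  stratum 2: (250/1700)²·(1 − 30/250)·47.88²/30 = 1.45429
V_st = 5.38464
V_srs = (1 − 191/1700)·5224.6/191 = 24.2806
deff = V_st / V_srs = 5.38464/24.2806 = 0.2218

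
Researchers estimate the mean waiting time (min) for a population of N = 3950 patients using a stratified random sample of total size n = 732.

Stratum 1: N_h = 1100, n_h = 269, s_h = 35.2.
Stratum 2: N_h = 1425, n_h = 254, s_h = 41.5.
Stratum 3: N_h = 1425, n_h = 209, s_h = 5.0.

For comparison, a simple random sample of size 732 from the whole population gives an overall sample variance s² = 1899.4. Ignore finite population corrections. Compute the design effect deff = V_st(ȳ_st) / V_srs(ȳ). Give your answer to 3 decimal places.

deff ≈ 0.484

V̂(ȳ_st) = Σ W_h² s_h²/n_h, with W_h = N_h/N and N = 3950:
  stratum 1: (1100/3950)²·35.2²/269 = 0.357211
  stratum 2: (1425/3950)²·41.5²/254 = 0.882466
  stratum 3: (1425/3950)²·5.0²/209 = 0.0155679
V_st = 1.25524
V_srs = s²/n = 1899.4/732 = 2.59481
deff = V_st / V_srs = 1.25524/2.59481 = 0.4838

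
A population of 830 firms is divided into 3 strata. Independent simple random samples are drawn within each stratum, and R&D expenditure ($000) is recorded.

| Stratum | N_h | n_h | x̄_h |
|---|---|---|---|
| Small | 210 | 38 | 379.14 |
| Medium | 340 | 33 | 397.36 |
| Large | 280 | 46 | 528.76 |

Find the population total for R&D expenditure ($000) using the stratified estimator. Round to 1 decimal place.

τ̂_st ≈ 362774.6

τ̂_st = Σ N_h x̄_h = 210·379.14 + 340·397.36 + 280·528.76 = 362774.6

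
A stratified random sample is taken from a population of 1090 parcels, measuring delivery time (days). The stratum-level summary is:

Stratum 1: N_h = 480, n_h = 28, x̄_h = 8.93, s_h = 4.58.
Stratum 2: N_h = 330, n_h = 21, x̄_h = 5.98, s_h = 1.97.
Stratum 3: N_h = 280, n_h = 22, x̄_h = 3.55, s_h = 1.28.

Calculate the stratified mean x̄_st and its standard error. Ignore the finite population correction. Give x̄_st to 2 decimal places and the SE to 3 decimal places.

x̄_st = Σ W_h x̄_h = (480·8.93 + 330·5.98 + 280·3.55)/1090 = 6.65486
V̂(x̄_st) = Σ W_h² s_h²/n_h, with W_h = N_h/N and N = 1090:
  stratum 1: (480/1090)²·4.58²/28 = 0.145279
  stratum 2: (330/1090)²·1.97²/21 = 0.016939
  stratum 3: (280/1090)²·1.28²/22 = 0.00491428
V̂(x̄_st) = 0.167132
SE(x̄_st) = √0.167132 = 0.408818

x̄_st ≈ 6.65, SE ≈ 0.409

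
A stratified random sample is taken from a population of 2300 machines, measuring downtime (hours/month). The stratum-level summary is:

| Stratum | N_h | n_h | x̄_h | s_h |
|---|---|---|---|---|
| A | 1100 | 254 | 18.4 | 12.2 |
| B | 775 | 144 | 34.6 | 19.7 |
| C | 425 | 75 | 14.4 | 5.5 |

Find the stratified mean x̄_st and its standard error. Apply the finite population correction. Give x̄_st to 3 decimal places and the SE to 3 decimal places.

x̄_st ≈ 23.120, SE ≈ 0.603

x̄_st = Σ W_h x̄_h = (1100·18.4 + 775·34.6 + 425·14.4)/2300 = 23.11957
V̂(x̄_st) = Σ W_h² (1 − n_h/N_h) s_h²/n_h, with W_h = N_h/N and N = 2300:
  stratum A: (1100/2300)²·(1 − 254/1100)·12.2²/254 = 0.103084
  stratum B: (775/2300)²·(1 − 144/775)·19.7²/144 = 0.249141
  stratum C: (425/2300)²·(1 − 75/425)·5.5²/75 = 0.0113414
V̂(x̄_st) = 0.363567
SE(x̄_st) = √0.363567 = 0.602965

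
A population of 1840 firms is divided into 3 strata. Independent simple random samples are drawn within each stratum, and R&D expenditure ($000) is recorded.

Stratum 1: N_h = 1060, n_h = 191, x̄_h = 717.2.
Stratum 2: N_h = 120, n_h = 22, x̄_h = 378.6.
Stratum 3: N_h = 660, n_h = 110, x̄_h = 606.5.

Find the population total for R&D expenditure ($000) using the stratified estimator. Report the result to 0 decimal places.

τ̂_st = Σ N_h x̄_h = 1060·717.2 + 120·378.6 + 660·606.5 = 1205954

τ̂_st ≈ 1205954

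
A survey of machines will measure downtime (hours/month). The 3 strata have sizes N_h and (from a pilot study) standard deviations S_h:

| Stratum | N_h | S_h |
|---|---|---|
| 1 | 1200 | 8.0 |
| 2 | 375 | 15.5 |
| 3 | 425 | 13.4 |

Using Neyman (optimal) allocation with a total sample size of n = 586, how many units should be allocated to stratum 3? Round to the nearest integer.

158

Neyman allocation: n_h = n · N_h S_h / Σ N_i S_i, with n = 586.
  stratum 1: N_h·S_h = 1200·8.0 = 9600.00
  stratum 2: N_h·S_h = 375·15.5 = 5812.50
  stratum 3: N_h·S_h = 425·13.4 = 5695.00
Σ N_h S_h = 21107.50
n for stratum 3 = 586·5695.00/21107.50 = 158.108 → 158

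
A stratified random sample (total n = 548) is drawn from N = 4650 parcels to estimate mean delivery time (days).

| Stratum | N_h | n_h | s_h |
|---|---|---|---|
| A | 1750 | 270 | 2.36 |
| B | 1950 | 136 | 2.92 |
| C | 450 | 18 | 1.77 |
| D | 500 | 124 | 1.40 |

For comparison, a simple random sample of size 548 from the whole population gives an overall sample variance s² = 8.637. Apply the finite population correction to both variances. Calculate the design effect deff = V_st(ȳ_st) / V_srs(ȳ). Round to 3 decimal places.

V̂(ȳ_st) = Σ W_h² (1 − n_h/N_h) s_h²/n_h, with W_h = N_h/N and N = 4650:
  stratum A: (1750/4650)²·(1 − 270/1750)·2.36²/270 = 0.00247089
  stratum B: (1950/4650)²·(1 − 136/1950)·2.92²/136 = 0.0102563
  stratum C: (450/4650)²·(1 − 18/450)·1.77²/18 = 0.00156482
  stratum D: (500/4650)²·(1 − 124/500)·1.40²/124 = 0.000137432
V_st = 0.0144295
V_srs = (1 − 548/4650)·8.637/548 = 0.0139035
deff = V_st / V_srs = 0.0144295/0.0139035 = 1.0378

deff ≈ 1.038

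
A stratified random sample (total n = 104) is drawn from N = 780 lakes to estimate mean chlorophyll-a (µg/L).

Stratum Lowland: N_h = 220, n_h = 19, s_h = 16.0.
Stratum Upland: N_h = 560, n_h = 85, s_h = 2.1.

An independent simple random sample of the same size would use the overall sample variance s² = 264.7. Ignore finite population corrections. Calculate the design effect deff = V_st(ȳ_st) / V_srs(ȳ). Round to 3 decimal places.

deff ≈ 0.432

V̂(ȳ_st) = Σ W_h² s_h²/n_h, with W_h = N_h/N and N = 780:
  stratum Lowland: (220/780)²·16.0²/19 = 1.07187
  stratum Upland: (560/780)²·2.1²/85 = 0.0267428
V_st = 1.09861
V_srs = s²/n = 264.7/104 = 2.54519
deff = V_st / V_srs = 1.09861/2.54519 = 0.4316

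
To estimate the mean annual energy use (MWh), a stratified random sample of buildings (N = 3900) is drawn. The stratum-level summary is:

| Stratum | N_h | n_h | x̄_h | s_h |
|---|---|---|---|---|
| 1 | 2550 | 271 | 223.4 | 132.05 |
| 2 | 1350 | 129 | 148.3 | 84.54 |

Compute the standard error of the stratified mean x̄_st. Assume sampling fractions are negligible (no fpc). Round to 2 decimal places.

V̂(x̄_st) = Σ W_h² s_h²/n_h, with W_h = N_h/N and N = 3900:
  stratum 1: (2550/3900)²·132.05²/271 = 27.508
  stratum 2: (1350/3900)²·84.54²/129 = 6.63855
V̂(x̄_st) = 34.1465
SE(x̄_st) = √34.1465 = 5.8435

SE(x̄_st) ≈ 5.84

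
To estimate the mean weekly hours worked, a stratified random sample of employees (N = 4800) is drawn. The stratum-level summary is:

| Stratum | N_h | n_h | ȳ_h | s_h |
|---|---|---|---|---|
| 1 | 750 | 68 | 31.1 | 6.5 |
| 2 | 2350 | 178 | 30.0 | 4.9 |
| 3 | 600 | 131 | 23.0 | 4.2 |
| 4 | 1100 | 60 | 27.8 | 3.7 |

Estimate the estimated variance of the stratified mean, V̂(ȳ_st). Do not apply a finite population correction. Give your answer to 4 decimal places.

V̂(ȳ_st) = Σ W_h² s_h²/n_h, with W_h = N_h/N and N = 4800:
  stratum 1: (750/4800)²·6.5²/68 = 0.015169
  stratum 2: (2350/4800)²·4.9²/178 = 0.0323315
  stratum 3: (600/4800)²·4.2²/131 = 0.00210401
  stratum 4: (1100/4800)²·3.7²/60 = 0.0119827
V̂(ȳ_st) = 0.0615872

V̂(ȳ_st) ≈ 0.0616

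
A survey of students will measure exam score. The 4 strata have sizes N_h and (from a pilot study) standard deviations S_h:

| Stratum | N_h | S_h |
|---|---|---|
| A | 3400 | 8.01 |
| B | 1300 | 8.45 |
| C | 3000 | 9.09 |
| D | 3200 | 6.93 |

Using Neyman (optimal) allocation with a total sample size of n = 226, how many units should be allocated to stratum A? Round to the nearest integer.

70

Neyman allocation: n_h = n · N_h S_h / Σ N_i S_i, with n = 226.
  stratum A: N_h·S_h = 3400·8.01 = 27234.00
  stratum B: N_h·S_h = 1300·8.45 = 10985.00
  stratum C: N_h·S_h = 3000·9.09 = 27270.00
  stratum D: N_h·S_h = 3200·6.93 = 22176.00
Σ N_h S_h = 87665.00
n for stratum A = 226·27234.00/87665.00 = 70.209 → 70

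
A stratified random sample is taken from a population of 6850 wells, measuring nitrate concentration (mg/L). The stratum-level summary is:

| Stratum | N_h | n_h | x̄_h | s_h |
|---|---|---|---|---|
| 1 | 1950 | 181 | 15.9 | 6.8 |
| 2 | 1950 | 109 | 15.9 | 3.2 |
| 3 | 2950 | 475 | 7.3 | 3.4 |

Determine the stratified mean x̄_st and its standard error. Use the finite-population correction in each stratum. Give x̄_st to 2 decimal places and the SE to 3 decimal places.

x̄_st = Σ W_h x̄_h = (1950·15.9 + 1950·15.9 + 2950·7.3)/6850 = 12.19635
V̂(x̄_st) = Σ W_h² (1 − n_h/N_h) s_h²/n_h, with W_h = N_h/N and N = 6850:
  stratum 1: (1950/6850)²·(1 − 181/1950)·6.8²/181 = 0.0187811
  stratum 2: (1950/6850)²·(1 − 109/1950)·3.2²/109 = 0.00718755
  stratum 3: (2950/6850)²·(1 − 475/2950)·3.4²/475 = 0.00378687
V̂(x̄_st) = 0.0297555
SE(x̄_st) = √0.0297555 = 0.172498

x̄_st ≈ 12.20, SE ≈ 0.172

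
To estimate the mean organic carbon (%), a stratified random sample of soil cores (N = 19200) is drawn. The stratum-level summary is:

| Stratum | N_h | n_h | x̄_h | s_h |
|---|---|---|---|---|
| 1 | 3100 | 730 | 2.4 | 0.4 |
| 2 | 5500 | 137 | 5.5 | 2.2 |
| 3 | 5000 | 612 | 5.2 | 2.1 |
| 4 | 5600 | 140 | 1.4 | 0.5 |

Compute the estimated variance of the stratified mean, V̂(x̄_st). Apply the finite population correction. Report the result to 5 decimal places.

V̂(x̄_st) = Σ W_h² (1 − n_h/N_h) s_h²/n_h, with W_h = N_h/N and N = 19200:
  stratum 1: (3100/19200)²·(1 − 730/3100)·0.4²/730 = 4.36822e-06
  stratum 2: (5500/19200)²·(1 − 137/5500)·2.2²/137 = 0.00282679
  stratum 3: (5000/19200)²·(1 − 612/5000)·2.1²/612 = 0.000428866
  stratum 4: (5600/19200)²·(1 − 140/5600)·0.5²/140 = 0.000148112
V̂(x̄_st) = 0.00340813

V̂(x̄_st) ≈ 0.00341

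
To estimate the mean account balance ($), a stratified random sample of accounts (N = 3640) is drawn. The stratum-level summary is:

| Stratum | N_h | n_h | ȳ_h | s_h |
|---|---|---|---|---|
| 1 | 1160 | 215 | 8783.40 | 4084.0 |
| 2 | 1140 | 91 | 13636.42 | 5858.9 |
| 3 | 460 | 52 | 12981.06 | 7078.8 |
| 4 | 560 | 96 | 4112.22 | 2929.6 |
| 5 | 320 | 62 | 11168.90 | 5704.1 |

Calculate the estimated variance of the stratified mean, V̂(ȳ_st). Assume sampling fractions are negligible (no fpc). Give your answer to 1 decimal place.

V̂(ȳ_st) = Σ W_h² s_h²/n_h, with W_h = N_h/N and N = 3640:
  stratum 1: (1160/3640)²·4084.0²/215 = 7878.55
  stratum 2: (1140/3640)²·5858.9²/91 = 36999.7
  stratum 3: (460/3640)²·7078.8²/52 = 15389.7
  stratum 4: (560/3640)²·2929.6²/96 = 2116.01
  stratum 5: (320/3640)²·5704.1²/62 = 4055.83
V̂(ȳ_st) = 66439.7

V̂(ȳ_st) ≈ 66439.7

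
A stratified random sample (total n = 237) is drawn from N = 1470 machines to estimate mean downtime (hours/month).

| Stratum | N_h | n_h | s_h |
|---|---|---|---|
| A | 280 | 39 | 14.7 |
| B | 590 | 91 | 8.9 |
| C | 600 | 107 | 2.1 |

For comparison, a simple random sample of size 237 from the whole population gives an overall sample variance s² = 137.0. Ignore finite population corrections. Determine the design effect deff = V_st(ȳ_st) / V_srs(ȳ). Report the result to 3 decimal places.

V̂(ȳ_st) = Σ W_h² s_h²/n_h, with W_h = N_h/N and N = 1470:
  stratum A: (280/1470)²·14.7²/39 = 0.201026
  stratum B: (590/1470)²·8.9²/91 = 0.140219
  stratum C: (600/1470)²·2.1²/107 = 0.0068663
V_st = 0.348111
V_srs = s²/n = 137.0/237 = 0.578059
deff = V_st / V_srs = 0.348111/0.578059 = 0.6022

deff ≈ 0.602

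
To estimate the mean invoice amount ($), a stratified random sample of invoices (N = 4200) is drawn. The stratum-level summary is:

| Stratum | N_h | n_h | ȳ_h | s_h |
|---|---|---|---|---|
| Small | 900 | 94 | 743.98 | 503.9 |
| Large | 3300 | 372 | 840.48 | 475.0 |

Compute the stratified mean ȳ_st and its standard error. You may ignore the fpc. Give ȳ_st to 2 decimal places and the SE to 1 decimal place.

ȳ_st ≈ 819.80, SE ≈ 22.3

ȳ_st = Σ W_h ȳ_h = (900·743.98 + 3300·840.48)/4200 = 819.80143
V̂(ȳ_st) = Σ W_h² s_h²/n_h, with W_h = N_h/N and N = 4200:
  stratum Small: (900/4200)²·503.9²/94 = 124.036
  stratum Large: (3300/4200)²·475.0²/372 = 374.433
V̂(ȳ_st) = 498.468
SE(ȳ_st) = √498.468 = 22.3264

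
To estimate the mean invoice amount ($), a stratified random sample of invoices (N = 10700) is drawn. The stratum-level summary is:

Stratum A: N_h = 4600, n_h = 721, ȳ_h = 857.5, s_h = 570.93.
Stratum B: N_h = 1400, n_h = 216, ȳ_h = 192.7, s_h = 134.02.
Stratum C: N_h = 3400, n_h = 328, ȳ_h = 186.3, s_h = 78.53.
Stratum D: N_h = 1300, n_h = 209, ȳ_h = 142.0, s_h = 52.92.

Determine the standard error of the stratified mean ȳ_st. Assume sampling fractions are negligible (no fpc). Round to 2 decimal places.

SE(ȳ_st) ≈ 9.33

V̂(ȳ_st) = Σ W_h² s_h²/n_h, with W_h = N_h/N and N = 10700:
  stratum A: (4600/10700)²·570.93²/721 = 83.5562
  stratum B: (1400/10700)²·134.02²/216 = 1.42355
  stratum C: (3400/10700)²·78.53²/328 = 1.8984
  stratum D: (1300/10700)²·52.92²/209 = 0.197794
V̂(ȳ_st) = 87.0759
SE(ȳ_st) = √87.0759 = 9.33145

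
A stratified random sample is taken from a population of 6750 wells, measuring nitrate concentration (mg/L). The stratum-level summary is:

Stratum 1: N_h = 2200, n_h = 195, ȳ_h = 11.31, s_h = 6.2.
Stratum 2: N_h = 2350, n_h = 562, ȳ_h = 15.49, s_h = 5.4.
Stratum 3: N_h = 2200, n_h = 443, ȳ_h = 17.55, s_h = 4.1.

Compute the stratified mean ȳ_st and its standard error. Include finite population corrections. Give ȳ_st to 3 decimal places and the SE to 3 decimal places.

ȳ_st = Σ W_h ȳ_h = (2200·11.31 + 2350·15.49 + 2200·17.55)/6750 = 14.79904
V̂(ȳ_st) = Σ W_h² (1 − n_h/N_h) s_h²/n_h, with W_h = N_h/N and N = 6750:
  stratum 1: (2200/6750)²·(1 − 195/2200)·6.2²/195 = 0.0190844
  stratum 2: (2350/6750)²·(1 − 562/2350)·5.4²/562 = 0.00478497
  stratum 3: (2200/6750)²·(1 − 443/2200)·4.1²/443 = 0.00321922
V̂(ȳ_st) = 0.0270886
SE(ȳ_st) = √0.0270886 = 0.164586

ȳ_st ≈ 14.799, SE ≈ 0.165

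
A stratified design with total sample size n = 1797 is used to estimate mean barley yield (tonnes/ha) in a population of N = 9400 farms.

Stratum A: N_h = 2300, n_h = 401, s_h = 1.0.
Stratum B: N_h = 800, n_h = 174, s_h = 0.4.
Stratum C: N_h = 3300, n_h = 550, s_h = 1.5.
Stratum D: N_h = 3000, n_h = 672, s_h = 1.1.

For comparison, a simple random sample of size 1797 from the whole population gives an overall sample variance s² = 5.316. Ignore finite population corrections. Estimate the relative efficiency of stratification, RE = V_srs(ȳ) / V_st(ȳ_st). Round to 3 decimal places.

V̂(ȳ_st) = Σ W_h² s_h²/n_h, with W_h = N_h/N and N = 9400:
  stratum A: (2300/9400)²·1.0²/401 = 0.000149299
  stratum B: (800/9400)²·0.4²/174 = 6.66032e-06
  stratum C: (3300/9400)²·1.5²/550 = 0.000504187
  stratum D: (3000/9400)²·1.1²/672 = 0.000183402
V_st = 0.000843548
V_srs = s²/n = 5.316/1797 = 0.00295826
Relative efficiency = V_srs / V_st = 0.00295826/0.000843548 = 3.5069

RE ≈ 3.507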